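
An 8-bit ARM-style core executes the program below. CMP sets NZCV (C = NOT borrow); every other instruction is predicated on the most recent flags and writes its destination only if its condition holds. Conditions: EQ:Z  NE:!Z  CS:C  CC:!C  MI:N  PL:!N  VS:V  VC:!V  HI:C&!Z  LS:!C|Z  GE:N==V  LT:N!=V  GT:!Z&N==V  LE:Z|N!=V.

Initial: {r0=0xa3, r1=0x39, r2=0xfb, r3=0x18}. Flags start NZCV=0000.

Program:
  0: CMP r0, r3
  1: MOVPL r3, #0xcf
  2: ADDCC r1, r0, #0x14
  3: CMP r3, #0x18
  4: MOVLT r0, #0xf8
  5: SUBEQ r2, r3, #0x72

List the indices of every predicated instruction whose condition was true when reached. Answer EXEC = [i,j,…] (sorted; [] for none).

EXEC = [5]

[0] flags=1010 → (cmp)
[1] flags=1010 PL?F → skip
[2] flags=1010 CC?F → skip
[3] flags=0110 → (cmp)
[4] flags=0110 LT?F → skip
[5] flags=0110 EQ?T → r2=0xa6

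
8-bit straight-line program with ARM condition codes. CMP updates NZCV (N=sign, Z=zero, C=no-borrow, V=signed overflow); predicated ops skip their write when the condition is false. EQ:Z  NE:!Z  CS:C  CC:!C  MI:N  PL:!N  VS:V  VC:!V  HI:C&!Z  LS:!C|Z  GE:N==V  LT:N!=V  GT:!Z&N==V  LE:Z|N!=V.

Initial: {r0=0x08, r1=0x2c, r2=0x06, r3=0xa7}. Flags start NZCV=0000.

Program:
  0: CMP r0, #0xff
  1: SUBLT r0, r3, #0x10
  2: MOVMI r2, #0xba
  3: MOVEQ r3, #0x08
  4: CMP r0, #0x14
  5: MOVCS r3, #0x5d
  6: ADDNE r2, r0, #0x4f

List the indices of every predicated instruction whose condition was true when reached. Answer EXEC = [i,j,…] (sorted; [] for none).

EXEC = [6]

0: ✓ CMP  NZCV=0000
1: · SUBLT
2: · MOVMI
3: · MOVEQ
4: ✓ CMP  NZCV=1000
5: · MOVCS
6: ✓ ADDNE  r2←0x57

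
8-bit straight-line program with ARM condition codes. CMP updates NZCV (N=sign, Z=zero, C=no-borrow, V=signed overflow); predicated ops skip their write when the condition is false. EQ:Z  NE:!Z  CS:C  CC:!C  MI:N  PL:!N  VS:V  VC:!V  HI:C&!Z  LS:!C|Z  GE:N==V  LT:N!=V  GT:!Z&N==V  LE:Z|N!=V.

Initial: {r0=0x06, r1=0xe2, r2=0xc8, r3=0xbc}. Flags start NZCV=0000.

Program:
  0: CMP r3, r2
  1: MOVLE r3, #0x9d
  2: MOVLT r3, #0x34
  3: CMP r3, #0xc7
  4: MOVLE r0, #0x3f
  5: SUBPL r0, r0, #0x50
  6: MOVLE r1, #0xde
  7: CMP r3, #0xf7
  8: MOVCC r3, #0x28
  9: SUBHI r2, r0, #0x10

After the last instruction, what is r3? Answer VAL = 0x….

0: ✓ CMP  NZCV=1000
1: ✓ MOVLE  r3←0x9d
2: ✓ MOVLT  r3←0x34
3: ✓ CMP  NZCV=0000
4: · MOVLE
5: ✓ SUBPL  r0←0xb6
6: · MOVLE
7: ✓ CMP  NZCV=0000
8: ✓ MOVCC  r3←0x28
9: · SUBHI

VAL = 0x28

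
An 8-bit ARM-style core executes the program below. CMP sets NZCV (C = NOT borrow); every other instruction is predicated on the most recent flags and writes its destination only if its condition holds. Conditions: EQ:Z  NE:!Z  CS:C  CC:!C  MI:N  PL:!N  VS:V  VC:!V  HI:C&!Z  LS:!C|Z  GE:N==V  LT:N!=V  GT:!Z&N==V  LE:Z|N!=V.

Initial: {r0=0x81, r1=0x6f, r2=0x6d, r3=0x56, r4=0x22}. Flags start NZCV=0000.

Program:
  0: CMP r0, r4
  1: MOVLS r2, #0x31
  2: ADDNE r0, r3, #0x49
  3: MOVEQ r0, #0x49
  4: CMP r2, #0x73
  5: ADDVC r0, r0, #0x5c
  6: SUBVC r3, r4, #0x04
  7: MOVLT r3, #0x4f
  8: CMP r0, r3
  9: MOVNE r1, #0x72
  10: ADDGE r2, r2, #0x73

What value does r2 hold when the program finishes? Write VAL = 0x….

VAL = 0x6d

0: ✓ CMP  NZCV=0011
1: · MOVLS
2: ✓ ADDNE  r0←0x9f
3: · MOVEQ
4: ✓ CMP  NZCV=1000
5: ✓ ADDVC  r0←0xfb
6: ✓ SUBVC  r3←0x1e
7: ✓ MOVLT  r3←0x4f
8: ✓ CMP  NZCV=1010
9: ✓ MOVNE  r1←0x72
10: · ADDGE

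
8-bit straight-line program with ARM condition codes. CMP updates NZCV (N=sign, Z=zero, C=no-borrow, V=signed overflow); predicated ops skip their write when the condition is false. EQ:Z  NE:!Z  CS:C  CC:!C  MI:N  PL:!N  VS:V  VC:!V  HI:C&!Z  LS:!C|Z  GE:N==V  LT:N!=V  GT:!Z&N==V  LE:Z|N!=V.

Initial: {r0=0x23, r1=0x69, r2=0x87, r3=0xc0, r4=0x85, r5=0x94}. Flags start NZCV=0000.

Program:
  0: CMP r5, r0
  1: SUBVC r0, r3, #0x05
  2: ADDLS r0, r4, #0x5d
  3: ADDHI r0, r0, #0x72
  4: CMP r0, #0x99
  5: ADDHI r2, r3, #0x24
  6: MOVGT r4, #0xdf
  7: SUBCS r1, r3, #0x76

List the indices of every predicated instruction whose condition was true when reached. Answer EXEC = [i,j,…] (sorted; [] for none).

0: ✓ CMP  NZCV=0011
1: · SUBVC
2: · ADDLS
3: ✓ ADDHI  r0←0x95
4: ✓ CMP  NZCV=1000
5: · ADDHI
6: · MOVGT
7: · SUBCS

EXEC = [3]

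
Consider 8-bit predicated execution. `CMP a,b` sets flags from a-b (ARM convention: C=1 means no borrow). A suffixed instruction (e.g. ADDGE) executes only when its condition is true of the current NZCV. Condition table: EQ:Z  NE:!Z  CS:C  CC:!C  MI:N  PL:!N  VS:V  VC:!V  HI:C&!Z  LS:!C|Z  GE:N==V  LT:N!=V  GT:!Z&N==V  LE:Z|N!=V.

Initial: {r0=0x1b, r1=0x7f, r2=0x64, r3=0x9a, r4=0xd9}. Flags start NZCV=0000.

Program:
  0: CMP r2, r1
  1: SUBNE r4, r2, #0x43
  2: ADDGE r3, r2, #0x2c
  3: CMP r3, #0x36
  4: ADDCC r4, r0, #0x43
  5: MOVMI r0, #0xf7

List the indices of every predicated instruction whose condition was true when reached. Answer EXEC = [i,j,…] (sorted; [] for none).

EXEC = [1]

[0] flags=1000 → (cmp)
[1] flags=1000 NE?T → r4=0x21
[2] flags=1000 GE?F → skip
[3] flags=0011 → (cmp)
[4] flags=0011 CC?F → skip
[5] flags=0011 MI?F → skip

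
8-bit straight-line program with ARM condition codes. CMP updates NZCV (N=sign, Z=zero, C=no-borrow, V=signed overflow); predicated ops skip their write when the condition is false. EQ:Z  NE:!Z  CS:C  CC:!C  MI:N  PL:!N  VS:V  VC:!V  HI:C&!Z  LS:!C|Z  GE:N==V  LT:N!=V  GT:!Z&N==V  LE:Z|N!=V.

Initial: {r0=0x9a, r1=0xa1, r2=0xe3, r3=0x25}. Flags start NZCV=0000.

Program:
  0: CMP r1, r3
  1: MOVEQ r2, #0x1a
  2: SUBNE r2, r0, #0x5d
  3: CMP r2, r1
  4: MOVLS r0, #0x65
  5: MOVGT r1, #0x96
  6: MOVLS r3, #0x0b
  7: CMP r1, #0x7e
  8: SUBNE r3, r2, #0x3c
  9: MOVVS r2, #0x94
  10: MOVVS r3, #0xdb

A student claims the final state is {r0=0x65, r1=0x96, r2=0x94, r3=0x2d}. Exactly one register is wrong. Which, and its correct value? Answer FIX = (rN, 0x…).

FIX = (r3, 0xdb)

0: ✓ CMP  NZCV=0011
1: · MOVEQ
2: ✓ SUBNE  r2←0x3d
3: ✓ CMP  NZCV=1001
4: ✓ MOVLS  r0←0x65
5: ✓ MOVGT  r1←0x96
6: ✓ MOVLS  r3←0x0b
7: ✓ CMP  NZCV=0011
8: ✓ SUBNE  r3←0x01
9: ✓ MOVVS  r2←0x94
10: ✓ MOVVS  r3←0xdb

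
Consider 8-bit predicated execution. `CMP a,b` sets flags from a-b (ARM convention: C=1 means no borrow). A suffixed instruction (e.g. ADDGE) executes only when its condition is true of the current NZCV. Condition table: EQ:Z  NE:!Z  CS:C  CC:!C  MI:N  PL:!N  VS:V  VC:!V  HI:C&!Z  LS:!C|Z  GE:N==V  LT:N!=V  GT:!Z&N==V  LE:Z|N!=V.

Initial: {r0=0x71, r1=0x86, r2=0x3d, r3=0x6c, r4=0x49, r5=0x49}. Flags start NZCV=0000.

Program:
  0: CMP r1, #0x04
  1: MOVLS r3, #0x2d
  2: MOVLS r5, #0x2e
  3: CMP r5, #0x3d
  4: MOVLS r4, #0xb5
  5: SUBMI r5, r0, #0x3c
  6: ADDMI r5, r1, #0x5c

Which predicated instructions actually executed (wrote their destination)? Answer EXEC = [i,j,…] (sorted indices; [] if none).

0: ✓ CMP  NZCV=1010
1: · MOVLS
2: · MOVLS
3: ✓ CMP  NZCV=0010
4: · MOVLS
5: · SUBMI
6: · ADDMI

EXEC = []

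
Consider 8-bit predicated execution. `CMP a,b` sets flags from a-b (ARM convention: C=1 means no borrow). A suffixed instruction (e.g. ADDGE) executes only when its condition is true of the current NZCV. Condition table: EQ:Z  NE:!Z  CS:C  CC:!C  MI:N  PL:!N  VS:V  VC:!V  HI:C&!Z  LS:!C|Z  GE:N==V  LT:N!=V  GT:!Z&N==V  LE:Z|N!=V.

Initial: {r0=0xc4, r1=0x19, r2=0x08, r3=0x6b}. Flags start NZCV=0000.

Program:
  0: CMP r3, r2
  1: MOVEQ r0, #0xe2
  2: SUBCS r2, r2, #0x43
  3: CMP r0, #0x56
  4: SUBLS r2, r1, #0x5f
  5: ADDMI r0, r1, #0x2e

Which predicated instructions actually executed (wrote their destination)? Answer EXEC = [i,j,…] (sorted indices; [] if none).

EXEC = [2]

[0] flags=0010 → (cmp)
[1] flags=0010 EQ?F → skip
[2] flags=0010 CS?T → r2=0xc5
[3] flags=0011 → (cmp)
[4] flags=0011 LS?F → skip
[5] flags=0011 MI?F → skip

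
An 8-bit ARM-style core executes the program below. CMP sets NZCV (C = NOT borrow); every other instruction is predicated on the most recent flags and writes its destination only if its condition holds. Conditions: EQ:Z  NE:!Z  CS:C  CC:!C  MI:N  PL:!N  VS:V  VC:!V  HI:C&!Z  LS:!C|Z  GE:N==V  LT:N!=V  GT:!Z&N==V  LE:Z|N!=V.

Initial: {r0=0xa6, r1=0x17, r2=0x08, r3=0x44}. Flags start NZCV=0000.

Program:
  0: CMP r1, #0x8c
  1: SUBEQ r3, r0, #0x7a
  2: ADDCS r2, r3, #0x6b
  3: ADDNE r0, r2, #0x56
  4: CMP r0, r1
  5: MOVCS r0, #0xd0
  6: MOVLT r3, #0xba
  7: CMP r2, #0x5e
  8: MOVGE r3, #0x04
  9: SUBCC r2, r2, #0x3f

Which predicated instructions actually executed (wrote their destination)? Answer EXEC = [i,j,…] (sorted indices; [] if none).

[0] flags=1001 → (cmp)
[1] flags=1001 EQ?F → skip
[2] flags=1001 CS?F → skip
[3] flags=1001 NE?T → r0=0x5e
[4] flags=0010 → (cmp)
[5] flags=0010 CS?T → r0=0xd0
[6] flags=0010 LT?F → skip
[7] flags=1000 → (cmp)
[8] flags=1000 GE?F → skip
[9] flags=1000 CC?T → r2=0xc9

EXEC = [3,5,9]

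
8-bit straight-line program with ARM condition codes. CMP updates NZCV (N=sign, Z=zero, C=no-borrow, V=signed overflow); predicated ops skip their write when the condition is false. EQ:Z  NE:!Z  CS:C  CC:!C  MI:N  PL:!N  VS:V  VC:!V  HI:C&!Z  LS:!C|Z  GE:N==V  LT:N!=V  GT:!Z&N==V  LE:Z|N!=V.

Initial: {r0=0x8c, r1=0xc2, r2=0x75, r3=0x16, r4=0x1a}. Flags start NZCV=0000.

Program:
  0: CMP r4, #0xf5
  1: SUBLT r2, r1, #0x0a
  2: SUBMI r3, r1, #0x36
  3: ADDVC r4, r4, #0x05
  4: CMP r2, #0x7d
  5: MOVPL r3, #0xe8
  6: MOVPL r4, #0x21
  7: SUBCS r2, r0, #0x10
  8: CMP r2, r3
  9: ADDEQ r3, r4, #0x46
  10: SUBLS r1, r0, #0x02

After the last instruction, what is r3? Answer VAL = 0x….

VAL = 0x16

0: ✓ CMP  NZCV=0000
1: · SUBLT
2: · SUBMI
3: ✓ ADDVC  r4←0x1f
4: ✓ CMP  NZCV=1000
5: · MOVPL
6: · MOVPL
7: · SUBCS
8: ✓ CMP  NZCV=0010
9: · ADDEQ
10: · SUBLS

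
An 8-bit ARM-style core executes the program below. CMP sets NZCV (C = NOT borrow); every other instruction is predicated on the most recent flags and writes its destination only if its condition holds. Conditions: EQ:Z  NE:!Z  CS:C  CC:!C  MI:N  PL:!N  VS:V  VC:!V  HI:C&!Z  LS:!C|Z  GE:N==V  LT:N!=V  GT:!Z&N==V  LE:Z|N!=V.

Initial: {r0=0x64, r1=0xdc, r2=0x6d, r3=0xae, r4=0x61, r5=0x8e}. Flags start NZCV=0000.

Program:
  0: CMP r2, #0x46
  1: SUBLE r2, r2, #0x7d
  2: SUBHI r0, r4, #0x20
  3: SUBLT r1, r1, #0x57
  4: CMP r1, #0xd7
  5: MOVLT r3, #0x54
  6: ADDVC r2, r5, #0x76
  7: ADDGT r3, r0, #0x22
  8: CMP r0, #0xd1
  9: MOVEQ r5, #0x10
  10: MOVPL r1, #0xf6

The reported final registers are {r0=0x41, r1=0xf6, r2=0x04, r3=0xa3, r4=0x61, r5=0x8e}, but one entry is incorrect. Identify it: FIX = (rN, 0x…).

FIX = (r3, 0x63)

[0] flags=0010 → (cmp)
[1] flags=0010 LE?F → skip
[2] flags=0010 HI?T → r0=0x41
[3] flags=0010 LT?F → skip
[4] flags=0010 → (cmp)
[5] flags=0010 LT?F → skip
[6] flags=0010 VC?T → r2=0x04
[7] flags=0010 GT?T → r3=0x63
[8] flags=0000 → (cmp)
[9] flags=0000 EQ?F → skip
[10] flags=0000 PL?T → r1=0xf6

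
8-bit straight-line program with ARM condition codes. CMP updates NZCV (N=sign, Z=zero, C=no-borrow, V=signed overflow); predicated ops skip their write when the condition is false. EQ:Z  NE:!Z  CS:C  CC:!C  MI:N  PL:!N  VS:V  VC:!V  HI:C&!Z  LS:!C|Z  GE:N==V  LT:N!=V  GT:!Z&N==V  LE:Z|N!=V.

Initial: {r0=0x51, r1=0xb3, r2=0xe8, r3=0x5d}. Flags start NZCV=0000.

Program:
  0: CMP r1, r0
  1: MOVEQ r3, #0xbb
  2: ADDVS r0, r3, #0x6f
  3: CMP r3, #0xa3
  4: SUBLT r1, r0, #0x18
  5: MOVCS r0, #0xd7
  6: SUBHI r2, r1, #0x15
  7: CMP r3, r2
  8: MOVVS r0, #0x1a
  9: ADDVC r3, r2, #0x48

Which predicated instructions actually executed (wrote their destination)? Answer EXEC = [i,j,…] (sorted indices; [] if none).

EXEC = [2,9]

0: ✓ CMP  NZCV=0011
1: · MOVEQ
2: ✓ ADDVS  r0←0xcc
3: ✓ CMP  NZCV=1001
4: · SUBLT
5: · MOVCS
6: · SUBHI
7: ✓ CMP  NZCV=0000
8: · MOVVS
9: ✓ ADDVC  r3←0x30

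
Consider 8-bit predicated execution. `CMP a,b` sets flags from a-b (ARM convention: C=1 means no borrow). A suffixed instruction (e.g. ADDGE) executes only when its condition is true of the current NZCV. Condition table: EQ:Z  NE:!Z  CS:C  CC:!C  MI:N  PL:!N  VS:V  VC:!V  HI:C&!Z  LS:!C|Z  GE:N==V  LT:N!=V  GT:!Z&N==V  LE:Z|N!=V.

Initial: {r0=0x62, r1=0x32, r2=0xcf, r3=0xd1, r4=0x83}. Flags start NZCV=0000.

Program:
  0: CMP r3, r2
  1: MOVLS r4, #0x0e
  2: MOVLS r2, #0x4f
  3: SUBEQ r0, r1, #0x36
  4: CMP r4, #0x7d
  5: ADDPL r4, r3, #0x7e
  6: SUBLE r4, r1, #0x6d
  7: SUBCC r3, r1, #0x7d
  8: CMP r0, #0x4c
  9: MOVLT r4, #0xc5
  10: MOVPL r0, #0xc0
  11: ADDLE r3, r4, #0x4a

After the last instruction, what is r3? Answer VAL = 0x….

0: ✓ CMP  NZCV=0010
1: · MOVLS
2: · MOVLS
3: · SUBEQ
4: ✓ CMP  NZCV=0011
5: ✓ ADDPL  r4←0x4f
6: ✓ SUBLE  r4←0xc5
7: · SUBCC
8: ✓ CMP  NZCV=0010
9: · MOVLT
10: ✓ MOVPL  r0←0xc0
11: · ADDLE

VAL = 0xd1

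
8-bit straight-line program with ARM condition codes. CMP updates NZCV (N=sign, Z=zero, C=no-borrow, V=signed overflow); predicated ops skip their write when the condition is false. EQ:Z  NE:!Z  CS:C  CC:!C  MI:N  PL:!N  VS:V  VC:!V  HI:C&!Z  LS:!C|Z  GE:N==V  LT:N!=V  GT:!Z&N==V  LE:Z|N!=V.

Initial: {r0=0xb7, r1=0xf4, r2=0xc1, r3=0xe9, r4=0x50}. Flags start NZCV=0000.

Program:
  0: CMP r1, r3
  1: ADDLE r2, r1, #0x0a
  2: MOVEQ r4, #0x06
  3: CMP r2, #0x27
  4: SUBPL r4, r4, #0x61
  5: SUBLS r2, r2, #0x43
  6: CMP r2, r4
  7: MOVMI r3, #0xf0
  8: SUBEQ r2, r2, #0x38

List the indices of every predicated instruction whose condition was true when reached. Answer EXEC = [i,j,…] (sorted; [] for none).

[0] flags=0010 → (cmp)
[1] flags=0010 LE?F → skip
[2] flags=0010 EQ?F → skip
[3] flags=1010 → (cmp)
[4] flags=1010 PL?F → skip
[5] flags=1010 LS?F → skip
[6] flags=0011 → (cmp)
[7] flags=0011 MI?F → skip
[8] flags=0011 EQ?F → skip

EXEC = []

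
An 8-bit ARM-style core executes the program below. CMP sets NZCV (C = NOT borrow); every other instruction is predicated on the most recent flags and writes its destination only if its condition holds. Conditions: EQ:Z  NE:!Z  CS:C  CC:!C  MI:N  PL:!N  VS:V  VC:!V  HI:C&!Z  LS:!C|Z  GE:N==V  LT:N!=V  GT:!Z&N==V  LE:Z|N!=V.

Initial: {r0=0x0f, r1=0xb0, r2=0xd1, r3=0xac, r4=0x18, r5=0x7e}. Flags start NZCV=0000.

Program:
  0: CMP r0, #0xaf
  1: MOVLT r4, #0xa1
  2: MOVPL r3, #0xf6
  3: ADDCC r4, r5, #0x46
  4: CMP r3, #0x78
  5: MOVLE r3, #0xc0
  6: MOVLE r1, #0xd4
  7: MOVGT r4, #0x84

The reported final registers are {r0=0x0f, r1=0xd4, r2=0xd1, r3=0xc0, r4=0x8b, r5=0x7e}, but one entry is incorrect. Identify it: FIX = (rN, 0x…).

FIX = (r4, 0xc4)

[0] flags=0000 → (cmp)
[1] flags=0000 LT?F → skip
[2] flags=0000 PL?T → r3=0xf6
[3] flags=0000 CC?T → r4=0xc4
[4] flags=0011 → (cmp)
[5] flags=0011 LE?T → r3=0xc0
[6] flags=0011 LE?T → r1=0xd4
[7] flags=0011 GT?F → skip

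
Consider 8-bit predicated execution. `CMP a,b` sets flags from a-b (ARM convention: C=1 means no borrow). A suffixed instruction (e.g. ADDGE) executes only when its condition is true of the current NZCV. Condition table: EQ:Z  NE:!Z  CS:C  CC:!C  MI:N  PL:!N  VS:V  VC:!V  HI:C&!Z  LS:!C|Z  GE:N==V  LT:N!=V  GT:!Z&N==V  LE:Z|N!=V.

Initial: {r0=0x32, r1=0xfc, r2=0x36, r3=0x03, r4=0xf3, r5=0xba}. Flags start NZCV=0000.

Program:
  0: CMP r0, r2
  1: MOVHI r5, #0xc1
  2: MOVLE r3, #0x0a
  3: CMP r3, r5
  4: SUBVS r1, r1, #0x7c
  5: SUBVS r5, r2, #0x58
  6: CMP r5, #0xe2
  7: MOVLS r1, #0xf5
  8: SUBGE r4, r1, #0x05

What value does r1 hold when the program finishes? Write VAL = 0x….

VAL = 0xf5

[0] flags=1000 → (cmp)
[1] flags=1000 HI?F → skip
[2] flags=1000 LE?T → r3=0x0a
[3] flags=0000 → (cmp)
[4] flags=0000 VS?F → skip
[5] flags=0000 VS?F → skip
[6] flags=1000 → (cmp)
[7] flags=1000 LS?T → r1=0xf5
[8] flags=1000 GE?F → skip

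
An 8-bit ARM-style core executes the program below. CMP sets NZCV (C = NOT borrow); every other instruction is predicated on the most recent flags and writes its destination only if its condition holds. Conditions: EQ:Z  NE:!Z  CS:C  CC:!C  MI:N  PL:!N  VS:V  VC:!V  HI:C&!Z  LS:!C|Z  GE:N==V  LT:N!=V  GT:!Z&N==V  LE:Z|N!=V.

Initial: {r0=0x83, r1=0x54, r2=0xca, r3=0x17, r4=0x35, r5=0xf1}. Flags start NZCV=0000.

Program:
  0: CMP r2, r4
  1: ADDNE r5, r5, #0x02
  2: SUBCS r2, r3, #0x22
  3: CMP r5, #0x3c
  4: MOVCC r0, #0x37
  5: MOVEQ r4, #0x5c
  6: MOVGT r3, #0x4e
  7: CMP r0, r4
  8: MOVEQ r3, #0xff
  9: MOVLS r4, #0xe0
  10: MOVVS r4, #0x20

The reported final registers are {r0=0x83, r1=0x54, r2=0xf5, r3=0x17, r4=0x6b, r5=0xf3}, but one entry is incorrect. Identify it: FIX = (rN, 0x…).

FIX = (r4, 0x20)

0: ✓ CMP  NZCV=1010
1: ✓ ADDNE  r5←0xf3
2: ✓ SUBCS  r2←0xf5
3: ✓ CMP  NZCV=1010
4: · MOVCC
5: · MOVEQ
6: · MOVGT
7: ✓ CMP  NZCV=0011
8: · MOVEQ
9: · MOVLS
10: ✓ MOVVS  r4←0x20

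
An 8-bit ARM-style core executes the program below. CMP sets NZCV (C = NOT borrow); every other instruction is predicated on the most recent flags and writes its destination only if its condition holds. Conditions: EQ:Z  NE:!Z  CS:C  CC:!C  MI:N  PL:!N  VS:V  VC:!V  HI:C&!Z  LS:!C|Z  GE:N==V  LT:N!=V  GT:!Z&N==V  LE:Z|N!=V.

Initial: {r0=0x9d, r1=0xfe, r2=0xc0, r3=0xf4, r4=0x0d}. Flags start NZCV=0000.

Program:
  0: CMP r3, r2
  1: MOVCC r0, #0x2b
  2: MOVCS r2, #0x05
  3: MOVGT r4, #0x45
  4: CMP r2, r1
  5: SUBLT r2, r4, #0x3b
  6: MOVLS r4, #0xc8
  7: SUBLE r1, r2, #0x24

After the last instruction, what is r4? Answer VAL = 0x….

VAL = 0xc8

0: ✓ CMP  NZCV=0010
1: · MOVCC
2: ✓ MOVCS  r2←0x05
3: ✓ MOVGT  r4←0x45
4: ✓ CMP  NZCV=0000
5: · SUBLT
6: ✓ MOVLS  r4←0xc8
7: · SUBLE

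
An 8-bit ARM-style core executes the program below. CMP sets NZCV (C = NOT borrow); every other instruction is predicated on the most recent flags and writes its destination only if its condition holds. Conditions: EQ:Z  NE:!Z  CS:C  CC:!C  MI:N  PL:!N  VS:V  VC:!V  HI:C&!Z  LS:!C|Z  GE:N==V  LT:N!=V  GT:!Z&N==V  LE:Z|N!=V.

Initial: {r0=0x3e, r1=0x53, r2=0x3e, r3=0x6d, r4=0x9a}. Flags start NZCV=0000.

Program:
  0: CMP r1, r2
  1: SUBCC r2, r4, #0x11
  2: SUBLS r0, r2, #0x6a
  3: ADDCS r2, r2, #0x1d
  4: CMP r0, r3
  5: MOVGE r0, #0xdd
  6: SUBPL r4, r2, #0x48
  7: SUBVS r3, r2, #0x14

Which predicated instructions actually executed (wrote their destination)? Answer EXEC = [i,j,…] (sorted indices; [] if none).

0: ✓ CMP  NZCV=0010
1: · SUBCC
2: · SUBLS
3: ✓ ADDCS  r2←0x5b
4: ✓ CMP  NZCV=1000
5: · MOVGE
6: · SUBPL
7: · SUBVS

EXEC = [3]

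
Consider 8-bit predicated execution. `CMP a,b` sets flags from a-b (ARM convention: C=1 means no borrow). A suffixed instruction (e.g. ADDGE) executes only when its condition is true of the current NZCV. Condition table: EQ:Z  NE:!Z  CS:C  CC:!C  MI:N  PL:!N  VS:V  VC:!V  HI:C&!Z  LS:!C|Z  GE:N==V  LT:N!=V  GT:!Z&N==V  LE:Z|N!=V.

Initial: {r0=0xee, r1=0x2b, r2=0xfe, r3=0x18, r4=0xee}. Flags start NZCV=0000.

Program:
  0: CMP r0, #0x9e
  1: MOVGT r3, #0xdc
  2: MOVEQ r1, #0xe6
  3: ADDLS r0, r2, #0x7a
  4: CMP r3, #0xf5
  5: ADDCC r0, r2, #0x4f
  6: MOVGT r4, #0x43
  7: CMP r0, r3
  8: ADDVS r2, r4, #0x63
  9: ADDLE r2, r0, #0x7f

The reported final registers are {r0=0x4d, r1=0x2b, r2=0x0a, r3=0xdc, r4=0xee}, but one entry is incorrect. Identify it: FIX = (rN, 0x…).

0: ✓ CMP  NZCV=0010
1: ✓ MOVGT  r3←0xdc
2: · MOVEQ
3: · ADDLS
4: ✓ CMP  NZCV=1000
5: ✓ ADDCC  r0←0x4d
6: · MOVGT
7: ✓ CMP  NZCV=0000
8: · ADDVS
9: · ADDLE

FIX = (r2, 0xfe)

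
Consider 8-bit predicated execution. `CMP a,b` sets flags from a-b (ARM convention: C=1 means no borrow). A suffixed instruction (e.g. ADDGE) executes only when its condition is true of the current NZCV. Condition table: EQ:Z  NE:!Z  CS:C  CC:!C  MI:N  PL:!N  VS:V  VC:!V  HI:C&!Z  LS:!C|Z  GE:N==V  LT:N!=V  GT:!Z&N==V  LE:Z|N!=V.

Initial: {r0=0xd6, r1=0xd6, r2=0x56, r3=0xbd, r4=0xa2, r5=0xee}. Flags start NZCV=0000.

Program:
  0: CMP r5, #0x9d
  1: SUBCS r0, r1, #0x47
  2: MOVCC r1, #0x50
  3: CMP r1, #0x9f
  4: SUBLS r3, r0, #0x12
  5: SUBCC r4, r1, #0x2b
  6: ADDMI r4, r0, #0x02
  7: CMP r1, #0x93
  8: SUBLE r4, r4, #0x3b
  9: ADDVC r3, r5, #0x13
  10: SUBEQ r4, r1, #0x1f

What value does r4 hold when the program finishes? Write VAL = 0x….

VAL = 0xa2

[0] flags=0010 → (cmp)
[1] flags=0010 CS?T → r0=0x8f
[2] flags=0010 CC?F → skip
[3] flags=0010 → (cmp)
[4] flags=0010 LS?F → skip
[5] flags=0010 CC?F → skip
[6] flags=0010 MI?F → skip
[7] flags=0010 → (cmp)
[8] flags=0010 LE?F → skip
[9] flags=0010 VC?T → r3=0x01
[10] flags=0010 EQ?F → skip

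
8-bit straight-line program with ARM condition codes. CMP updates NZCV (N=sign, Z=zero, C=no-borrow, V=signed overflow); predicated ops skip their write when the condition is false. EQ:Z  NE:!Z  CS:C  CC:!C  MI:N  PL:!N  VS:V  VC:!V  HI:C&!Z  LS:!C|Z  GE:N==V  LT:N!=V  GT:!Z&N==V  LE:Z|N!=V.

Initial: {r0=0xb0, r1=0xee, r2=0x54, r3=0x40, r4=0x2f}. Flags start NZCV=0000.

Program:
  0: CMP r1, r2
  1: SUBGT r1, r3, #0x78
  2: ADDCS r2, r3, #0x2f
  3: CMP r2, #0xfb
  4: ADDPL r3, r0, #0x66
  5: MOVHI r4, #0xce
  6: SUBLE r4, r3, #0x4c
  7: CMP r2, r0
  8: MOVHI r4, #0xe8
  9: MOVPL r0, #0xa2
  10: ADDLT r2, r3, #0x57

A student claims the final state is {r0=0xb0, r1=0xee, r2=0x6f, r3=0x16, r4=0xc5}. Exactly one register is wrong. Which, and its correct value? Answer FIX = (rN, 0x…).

FIX = (r4, 0x2f)

[0] flags=1010 → (cmp)
[1] flags=1010 GT?F → skip
[2] flags=1010 CS?T → r2=0x6f
[3] flags=0000 → (cmp)
[4] flags=0000 PL?T → r3=0x16
[5] flags=0000 HI?F → skip
[6] flags=0000 LE?F → skip
[7] flags=1001 → (cmp)
[8] flags=1001 HI?F → skip
[9] flags=1001 PL?F → skip
[10] flags=1001 LT?F → skip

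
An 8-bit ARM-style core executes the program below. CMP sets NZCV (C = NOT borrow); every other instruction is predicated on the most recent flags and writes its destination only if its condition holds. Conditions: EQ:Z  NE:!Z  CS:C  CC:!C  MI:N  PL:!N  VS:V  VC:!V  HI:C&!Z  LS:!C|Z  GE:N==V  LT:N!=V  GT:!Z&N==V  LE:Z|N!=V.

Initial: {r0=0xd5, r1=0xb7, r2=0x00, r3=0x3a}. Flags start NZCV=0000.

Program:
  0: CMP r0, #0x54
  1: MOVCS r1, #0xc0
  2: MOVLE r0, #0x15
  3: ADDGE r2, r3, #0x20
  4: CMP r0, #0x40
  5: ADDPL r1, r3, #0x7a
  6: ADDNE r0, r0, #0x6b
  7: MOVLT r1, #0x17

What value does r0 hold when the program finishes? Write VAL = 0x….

VAL = 0x80

[0] flags=1010 → (cmp)
[1] flags=1010 CS?T → r1=0xc0
[2] flags=1010 LE?T → r0=0x15
[3] flags=1010 GE?F → skip
[4] flags=1000 → (cmp)
[5] flags=1000 PL?F → skip
[6] flags=1000 NE?T → r0=0x80
[7] flags=1000 LT?T → r1=0x17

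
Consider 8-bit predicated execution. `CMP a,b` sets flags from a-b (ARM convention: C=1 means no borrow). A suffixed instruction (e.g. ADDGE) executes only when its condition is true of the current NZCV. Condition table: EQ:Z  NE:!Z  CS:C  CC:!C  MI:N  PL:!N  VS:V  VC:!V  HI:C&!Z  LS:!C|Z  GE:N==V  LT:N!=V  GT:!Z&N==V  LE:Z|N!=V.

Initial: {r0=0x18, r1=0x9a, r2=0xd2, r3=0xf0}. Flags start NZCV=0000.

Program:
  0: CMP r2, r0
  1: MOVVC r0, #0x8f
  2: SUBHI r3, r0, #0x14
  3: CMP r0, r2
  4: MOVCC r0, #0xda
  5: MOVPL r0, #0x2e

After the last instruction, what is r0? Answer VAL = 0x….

[0] flags=1010 → (cmp)
[1] flags=1010 VC?T → r0=0x8f
[2] flags=1010 HI?T → r3=0x7b
[3] flags=1000 → (cmp)
[4] flags=1000 CC?T → r0=0xda
[5] flags=1000 PL?F → skip

VAL = 0xda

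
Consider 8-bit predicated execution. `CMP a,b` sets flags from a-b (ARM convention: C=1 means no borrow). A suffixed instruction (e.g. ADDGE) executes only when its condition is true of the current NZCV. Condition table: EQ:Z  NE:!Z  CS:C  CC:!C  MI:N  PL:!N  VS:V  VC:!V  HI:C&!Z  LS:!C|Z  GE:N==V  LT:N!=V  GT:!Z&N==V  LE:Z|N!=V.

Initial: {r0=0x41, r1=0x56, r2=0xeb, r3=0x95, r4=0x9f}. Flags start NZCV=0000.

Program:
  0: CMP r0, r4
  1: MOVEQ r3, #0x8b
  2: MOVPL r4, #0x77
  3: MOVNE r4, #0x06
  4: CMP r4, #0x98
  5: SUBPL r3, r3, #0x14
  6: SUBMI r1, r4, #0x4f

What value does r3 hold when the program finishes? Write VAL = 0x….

VAL = 0x81

[0] flags=1001 → (cmp)
[1] flags=1001 EQ?F → skip
[2] flags=1001 PL?F → skip
[3] flags=1001 NE?T → r4=0x06
[4] flags=0000 → (cmp)
[5] flags=0000 PL?T → r3=0x81
[6] flags=0000 MI?F → skip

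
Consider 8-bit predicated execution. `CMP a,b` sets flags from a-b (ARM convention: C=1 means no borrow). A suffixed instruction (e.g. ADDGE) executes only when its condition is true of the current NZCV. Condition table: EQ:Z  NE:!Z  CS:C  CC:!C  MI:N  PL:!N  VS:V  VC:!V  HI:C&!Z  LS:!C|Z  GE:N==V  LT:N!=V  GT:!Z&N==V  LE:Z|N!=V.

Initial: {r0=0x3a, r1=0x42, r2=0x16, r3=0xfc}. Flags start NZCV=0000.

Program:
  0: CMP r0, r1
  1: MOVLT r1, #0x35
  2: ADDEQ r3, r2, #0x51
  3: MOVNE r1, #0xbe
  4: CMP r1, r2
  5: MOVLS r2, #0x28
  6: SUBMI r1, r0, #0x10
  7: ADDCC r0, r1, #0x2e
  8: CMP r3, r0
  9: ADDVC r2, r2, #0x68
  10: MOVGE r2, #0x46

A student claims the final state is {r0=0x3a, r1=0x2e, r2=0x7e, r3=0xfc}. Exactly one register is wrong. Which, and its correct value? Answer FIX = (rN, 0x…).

FIX = (r1, 0x2a)

0: ✓ CMP  NZCV=1000
1: ✓ MOVLT  r1←0x35
2: · ADDEQ
3: ✓ MOVNE  r1←0xbe
4: ✓ CMP  NZCV=1010
5: · MOVLS
6: ✓ SUBMI  r1←0x2a
7: · ADDCC
8: ✓ CMP  NZCV=1010
9: ✓ ADDVC  r2←0x7e
10: · MOVGE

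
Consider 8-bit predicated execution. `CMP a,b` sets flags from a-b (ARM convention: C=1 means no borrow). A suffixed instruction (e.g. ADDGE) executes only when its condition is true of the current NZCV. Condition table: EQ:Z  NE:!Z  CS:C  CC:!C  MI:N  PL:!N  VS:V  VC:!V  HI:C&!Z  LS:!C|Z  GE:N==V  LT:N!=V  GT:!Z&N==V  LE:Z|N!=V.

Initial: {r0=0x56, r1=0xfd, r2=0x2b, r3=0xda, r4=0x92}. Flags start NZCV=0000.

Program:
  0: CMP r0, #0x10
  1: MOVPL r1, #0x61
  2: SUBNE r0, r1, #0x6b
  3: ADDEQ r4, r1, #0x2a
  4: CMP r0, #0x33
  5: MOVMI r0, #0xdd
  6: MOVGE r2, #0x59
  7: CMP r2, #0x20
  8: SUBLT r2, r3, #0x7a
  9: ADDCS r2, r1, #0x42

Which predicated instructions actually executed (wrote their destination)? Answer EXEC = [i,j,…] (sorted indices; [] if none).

EXEC = [1,2,5,9]

0: ✓ CMP  NZCV=0010
1: ✓ MOVPL  r1←0x61
2: ✓ SUBNE  r0←0xf6
3: · ADDEQ
4: ✓ CMP  NZCV=1010
5: ✓ MOVMI  r0←0xdd
6: · MOVGE
7: ✓ CMP  NZCV=0010
8: · SUBLT
9: ✓ ADDCS  r2←0xa3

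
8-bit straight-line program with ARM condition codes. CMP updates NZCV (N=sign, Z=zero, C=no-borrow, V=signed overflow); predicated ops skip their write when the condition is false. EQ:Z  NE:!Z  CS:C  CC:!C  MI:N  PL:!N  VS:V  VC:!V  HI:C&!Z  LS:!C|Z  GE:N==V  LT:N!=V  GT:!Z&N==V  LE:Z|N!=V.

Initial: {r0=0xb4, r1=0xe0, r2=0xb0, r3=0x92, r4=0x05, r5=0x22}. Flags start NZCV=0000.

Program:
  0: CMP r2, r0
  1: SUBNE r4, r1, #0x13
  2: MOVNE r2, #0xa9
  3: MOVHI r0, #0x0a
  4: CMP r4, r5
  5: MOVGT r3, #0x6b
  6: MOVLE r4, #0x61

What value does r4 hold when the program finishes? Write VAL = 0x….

VAL = 0x61

0: ✓ CMP  NZCV=1000
1: ✓ SUBNE  r4←0xcd
2: ✓ MOVNE  r2←0xa9
3: · MOVHI
4: ✓ CMP  NZCV=1010
5: · MOVGT
6: ✓ MOVLE  r4←0x61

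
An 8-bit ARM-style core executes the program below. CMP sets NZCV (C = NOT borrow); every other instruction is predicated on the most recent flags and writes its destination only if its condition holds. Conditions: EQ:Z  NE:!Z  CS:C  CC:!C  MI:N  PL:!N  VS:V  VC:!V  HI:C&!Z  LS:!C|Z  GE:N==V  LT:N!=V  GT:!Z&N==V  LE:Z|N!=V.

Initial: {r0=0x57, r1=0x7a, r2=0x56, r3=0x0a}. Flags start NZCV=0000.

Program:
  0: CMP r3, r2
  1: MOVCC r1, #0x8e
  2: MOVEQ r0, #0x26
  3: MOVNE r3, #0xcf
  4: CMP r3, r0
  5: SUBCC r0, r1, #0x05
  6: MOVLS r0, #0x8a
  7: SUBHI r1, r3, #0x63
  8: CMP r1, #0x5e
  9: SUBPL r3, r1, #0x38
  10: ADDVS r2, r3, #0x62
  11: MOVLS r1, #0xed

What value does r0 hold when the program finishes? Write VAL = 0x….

0: ✓ CMP  NZCV=1000
1: ✓ MOVCC  r1←0x8e
2: · MOVEQ
3: ✓ MOVNE  r3←0xcf
4: ✓ CMP  NZCV=0011
5: · SUBCC
6: · MOVLS
7: ✓ SUBHI  r1←0x6c
8: ✓ CMP  NZCV=0010
9: ✓ SUBPL  r3←0x34
10: · ADDVS
11: · MOVLS

VAL = 0x57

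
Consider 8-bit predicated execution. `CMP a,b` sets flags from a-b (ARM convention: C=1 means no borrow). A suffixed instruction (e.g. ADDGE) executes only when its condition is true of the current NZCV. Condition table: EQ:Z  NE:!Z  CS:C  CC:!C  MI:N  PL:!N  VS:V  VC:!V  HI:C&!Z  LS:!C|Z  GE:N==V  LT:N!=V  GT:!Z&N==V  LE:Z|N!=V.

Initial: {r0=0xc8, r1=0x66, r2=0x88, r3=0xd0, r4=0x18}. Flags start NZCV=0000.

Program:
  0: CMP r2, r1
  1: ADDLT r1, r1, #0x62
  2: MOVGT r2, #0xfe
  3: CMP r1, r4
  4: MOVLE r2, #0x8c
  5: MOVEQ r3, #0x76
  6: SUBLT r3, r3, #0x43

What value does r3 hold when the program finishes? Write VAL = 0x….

[0] flags=0011 → (cmp)
[1] flags=0011 LT?T → r1=0xc8
[2] flags=0011 GT?F → skip
[3] flags=1010 → (cmp)
[4] flags=1010 LE?T → r2=0x8c
[5] flags=1010 EQ?F → skip
[6] flags=1010 LT?T → r3=0x8d

VAL = 0x8d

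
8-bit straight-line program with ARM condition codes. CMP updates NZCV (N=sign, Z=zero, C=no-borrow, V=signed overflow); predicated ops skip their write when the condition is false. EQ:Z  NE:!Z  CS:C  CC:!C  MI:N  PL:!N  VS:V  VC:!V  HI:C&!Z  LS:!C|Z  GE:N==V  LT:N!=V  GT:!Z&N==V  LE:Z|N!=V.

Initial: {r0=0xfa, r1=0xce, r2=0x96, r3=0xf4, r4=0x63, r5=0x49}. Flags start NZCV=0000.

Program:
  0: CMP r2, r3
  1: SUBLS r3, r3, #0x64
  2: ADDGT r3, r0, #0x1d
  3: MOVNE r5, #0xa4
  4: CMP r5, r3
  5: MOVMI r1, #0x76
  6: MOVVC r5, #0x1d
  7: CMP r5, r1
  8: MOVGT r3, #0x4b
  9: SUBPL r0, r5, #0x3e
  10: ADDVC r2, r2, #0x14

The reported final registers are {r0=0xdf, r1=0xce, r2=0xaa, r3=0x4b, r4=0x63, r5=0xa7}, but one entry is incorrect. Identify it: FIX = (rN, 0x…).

[0] flags=1000 → (cmp)
[1] flags=1000 LS?T → r3=0x90
[2] flags=1000 GT?F → skip
[3] flags=1000 NE?T → r5=0xa4
[4] flags=0010 → (cmp)
[5] flags=0010 MI?F → skip
[6] flags=0010 VC?T → r5=0x1d
[7] flags=0000 → (cmp)
[8] flags=0000 GT?T → r3=0x4b
[9] flags=0000 PL?T → r0=0xdf
[10] flags=0000 VC?T → r2=0xaa

FIX = (r5, 0x1d)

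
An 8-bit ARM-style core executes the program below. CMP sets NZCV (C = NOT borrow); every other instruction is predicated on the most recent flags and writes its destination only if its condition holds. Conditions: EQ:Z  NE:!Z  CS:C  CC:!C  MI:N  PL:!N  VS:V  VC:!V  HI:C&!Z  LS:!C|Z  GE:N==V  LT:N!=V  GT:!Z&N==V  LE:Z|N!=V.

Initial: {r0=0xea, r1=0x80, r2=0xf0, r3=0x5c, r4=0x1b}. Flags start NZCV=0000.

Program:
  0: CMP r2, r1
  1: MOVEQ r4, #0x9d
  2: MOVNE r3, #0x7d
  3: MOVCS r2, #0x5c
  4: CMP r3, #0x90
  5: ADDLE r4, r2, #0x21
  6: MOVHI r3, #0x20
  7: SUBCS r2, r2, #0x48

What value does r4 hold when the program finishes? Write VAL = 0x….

[0] flags=0010 → (cmp)
[1] flags=0010 EQ?F → skip
[2] flags=0010 NE?T → r3=0x7d
[3] flags=0010 CS?T → r2=0x5c
[4] flags=1001 → (cmp)
[5] flags=1001 LE?F → skip
[6] flags=1001 HI?F → skip
[7] flags=1001 CS?F → skip

VAL = 0x1b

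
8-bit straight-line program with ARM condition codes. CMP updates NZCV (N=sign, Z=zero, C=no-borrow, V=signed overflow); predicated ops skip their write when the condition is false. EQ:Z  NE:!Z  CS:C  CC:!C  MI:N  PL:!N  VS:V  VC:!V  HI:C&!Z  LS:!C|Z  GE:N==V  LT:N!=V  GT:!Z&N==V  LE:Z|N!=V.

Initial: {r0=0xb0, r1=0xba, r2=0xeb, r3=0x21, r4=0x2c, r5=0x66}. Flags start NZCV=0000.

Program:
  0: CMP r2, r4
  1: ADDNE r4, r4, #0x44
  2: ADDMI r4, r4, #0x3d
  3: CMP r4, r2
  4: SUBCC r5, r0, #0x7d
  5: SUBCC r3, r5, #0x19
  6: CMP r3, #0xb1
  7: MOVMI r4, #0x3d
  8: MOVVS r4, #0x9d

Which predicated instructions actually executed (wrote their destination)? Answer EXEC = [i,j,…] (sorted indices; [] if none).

EXEC = [1,2,4,5]

[0] flags=1010 → (cmp)
[1] flags=1010 NE?T → r4=0x70
[2] flags=1010 MI?T → r4=0xad
[3] flags=1000 → (cmp)
[4] flags=1000 CC?T → r5=0x33
[5] flags=1000 CC?T → r3=0x1a
[6] flags=0000 → (cmp)
[7] flags=0000 MI?F → skip
[8] flags=0000 VS?F → skip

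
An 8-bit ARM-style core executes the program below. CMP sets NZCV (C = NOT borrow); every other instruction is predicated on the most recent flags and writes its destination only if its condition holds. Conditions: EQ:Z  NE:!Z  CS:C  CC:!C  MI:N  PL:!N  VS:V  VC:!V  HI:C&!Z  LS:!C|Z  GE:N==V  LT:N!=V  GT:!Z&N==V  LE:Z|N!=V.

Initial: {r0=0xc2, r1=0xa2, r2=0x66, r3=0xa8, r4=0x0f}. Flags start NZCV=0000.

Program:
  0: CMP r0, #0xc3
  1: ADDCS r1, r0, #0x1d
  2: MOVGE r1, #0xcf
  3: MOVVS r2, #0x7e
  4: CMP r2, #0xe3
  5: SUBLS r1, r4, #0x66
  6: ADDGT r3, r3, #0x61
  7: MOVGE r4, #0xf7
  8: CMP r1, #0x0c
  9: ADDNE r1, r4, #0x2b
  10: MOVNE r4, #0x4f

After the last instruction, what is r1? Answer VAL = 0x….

[0] flags=1000 → (cmp)
[1] flags=1000 CS?F → skip
[2] flags=1000 GE?F → skip
[3] flags=1000 VS?F → skip
[4] flags=1001 → (cmp)
[5] flags=1001 LS?T → r1=0xa9
[6] flags=1001 GT?T → r3=0x09
[7] flags=1001 GE?T → r4=0xf7
[8] flags=1010 → (cmp)
[9] flags=1010 NE?T → r1=0x22
[10] flags=1010 NE?T → r4=0x4f

VAL = 0x22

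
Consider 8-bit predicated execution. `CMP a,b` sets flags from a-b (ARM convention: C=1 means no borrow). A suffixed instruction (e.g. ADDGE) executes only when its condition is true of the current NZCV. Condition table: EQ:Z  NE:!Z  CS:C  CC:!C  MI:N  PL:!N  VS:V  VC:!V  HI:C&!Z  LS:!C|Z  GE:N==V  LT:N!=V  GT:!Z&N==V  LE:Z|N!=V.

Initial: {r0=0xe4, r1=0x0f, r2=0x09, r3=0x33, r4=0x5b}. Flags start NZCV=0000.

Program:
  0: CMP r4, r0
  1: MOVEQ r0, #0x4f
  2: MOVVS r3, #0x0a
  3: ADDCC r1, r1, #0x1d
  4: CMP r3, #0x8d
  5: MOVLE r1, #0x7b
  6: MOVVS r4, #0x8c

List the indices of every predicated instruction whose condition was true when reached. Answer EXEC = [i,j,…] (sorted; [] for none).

[0] flags=0000 → (cmp)
[1] flags=0000 EQ?F → skip
[2] flags=0000 VS?F → skip
[3] flags=0000 CC?T → r1=0x2c
[4] flags=1001 → (cmp)
[5] flags=1001 LE?F → skip
[6] flags=1001 VS?T → r4=0x8c

EXEC = [3,6]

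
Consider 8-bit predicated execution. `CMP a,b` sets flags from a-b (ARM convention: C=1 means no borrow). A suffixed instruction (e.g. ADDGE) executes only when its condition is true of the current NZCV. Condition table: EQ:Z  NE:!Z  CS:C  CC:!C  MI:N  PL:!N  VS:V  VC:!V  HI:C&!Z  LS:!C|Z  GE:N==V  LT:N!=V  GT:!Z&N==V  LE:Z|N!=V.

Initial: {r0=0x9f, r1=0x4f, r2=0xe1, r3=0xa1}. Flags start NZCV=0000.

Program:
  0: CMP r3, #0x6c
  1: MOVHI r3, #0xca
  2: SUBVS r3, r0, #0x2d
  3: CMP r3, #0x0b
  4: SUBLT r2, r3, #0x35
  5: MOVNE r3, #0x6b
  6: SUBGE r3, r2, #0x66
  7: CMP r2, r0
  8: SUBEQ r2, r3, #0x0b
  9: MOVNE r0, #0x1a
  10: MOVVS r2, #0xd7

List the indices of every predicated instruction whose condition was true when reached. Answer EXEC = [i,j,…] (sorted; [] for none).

0: ✓ CMP  NZCV=0011
1: ✓ MOVHI  r3←0xca
2: ✓ SUBVS  r3←0x72
3: ✓ CMP  NZCV=0010
4: · SUBLT
5: ✓ MOVNE  r3←0x6b
6: ✓ SUBGE  r3←0x7b
7: ✓ CMP  NZCV=0010
8: · SUBEQ
9: ✓ MOVNE  r0←0x1a
10: · MOVVS

EXEC = [1,2,5,6,9]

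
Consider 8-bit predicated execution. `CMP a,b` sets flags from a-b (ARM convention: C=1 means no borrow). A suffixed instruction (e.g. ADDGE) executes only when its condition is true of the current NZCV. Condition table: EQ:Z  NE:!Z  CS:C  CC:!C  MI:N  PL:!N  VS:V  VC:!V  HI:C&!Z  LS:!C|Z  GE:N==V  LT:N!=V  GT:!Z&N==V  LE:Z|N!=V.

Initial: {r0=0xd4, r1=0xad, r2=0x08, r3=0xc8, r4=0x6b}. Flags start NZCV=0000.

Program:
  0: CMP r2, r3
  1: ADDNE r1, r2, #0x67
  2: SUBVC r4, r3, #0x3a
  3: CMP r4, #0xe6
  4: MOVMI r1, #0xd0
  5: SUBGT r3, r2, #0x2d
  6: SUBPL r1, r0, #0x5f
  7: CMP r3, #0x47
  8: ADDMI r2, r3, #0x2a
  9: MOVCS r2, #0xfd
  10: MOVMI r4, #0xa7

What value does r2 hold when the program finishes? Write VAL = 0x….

VAL = 0xfd

0: ✓ CMP  NZCV=0000
1: ✓ ADDNE  r1←0x6f
2: ✓ SUBVC  r4←0x8e
3: ✓ CMP  NZCV=1000
4: ✓ MOVMI  r1←0xd0
5: · SUBGT
6: · SUBPL
7: ✓ CMP  NZCV=1010
8: ✓ ADDMI  r2←0xf2
9: ✓ MOVCS  r2←0xfd
10: ✓ MOVMI  r4←0xa7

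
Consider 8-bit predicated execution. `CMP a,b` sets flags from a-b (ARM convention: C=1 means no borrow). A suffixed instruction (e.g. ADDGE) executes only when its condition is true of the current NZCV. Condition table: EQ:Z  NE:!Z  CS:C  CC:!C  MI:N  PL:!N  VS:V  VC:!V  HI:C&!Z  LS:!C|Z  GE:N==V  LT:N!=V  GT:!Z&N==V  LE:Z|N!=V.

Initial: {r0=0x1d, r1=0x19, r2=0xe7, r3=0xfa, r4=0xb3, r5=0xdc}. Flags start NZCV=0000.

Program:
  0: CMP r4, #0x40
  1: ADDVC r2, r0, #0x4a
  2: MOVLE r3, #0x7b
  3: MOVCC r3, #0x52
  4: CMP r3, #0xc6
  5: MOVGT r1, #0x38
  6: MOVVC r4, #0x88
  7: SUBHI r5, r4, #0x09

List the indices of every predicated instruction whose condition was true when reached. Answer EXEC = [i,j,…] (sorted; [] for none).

0: ✓ CMP  NZCV=0011
1: · ADDVC
2: ✓ MOVLE  r3←0x7b
3: · MOVCC
4: ✓ CMP  NZCV=1001
5: ✓ MOVGT  r1←0x38
6: · MOVVC
7: · SUBHI

EXEC = [2,5]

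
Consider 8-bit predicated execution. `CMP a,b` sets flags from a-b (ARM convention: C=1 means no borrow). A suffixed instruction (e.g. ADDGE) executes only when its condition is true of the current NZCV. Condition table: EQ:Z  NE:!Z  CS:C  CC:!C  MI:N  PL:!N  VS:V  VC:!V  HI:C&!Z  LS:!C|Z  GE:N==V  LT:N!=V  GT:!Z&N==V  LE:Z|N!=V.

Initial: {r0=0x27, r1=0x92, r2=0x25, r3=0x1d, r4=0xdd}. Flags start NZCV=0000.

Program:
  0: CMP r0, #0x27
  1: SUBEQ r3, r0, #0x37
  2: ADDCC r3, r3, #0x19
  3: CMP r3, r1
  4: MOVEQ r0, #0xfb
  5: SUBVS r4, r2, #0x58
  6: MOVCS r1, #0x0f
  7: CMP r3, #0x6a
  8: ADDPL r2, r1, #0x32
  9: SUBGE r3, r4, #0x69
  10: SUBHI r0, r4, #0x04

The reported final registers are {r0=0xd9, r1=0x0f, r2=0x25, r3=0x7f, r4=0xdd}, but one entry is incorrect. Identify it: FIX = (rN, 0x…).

[0] flags=0110 → (cmp)
[1] flags=0110 EQ?T → r3=0xf0
[2] flags=0110 CC?F → skip
[3] flags=0010 → (cmp)
[4] flags=0010 EQ?F → skip
[5] flags=0010 VS?F → skip
[6] flags=0010 CS?T → r1=0x0f
[7] flags=1010 → (cmp)
[8] flags=1010 PL?F → skip
[9] flags=1010 GE?F → skip
[10] flags=1010 HI?T → r0=0xd9

FIX = (r3, 0xf0)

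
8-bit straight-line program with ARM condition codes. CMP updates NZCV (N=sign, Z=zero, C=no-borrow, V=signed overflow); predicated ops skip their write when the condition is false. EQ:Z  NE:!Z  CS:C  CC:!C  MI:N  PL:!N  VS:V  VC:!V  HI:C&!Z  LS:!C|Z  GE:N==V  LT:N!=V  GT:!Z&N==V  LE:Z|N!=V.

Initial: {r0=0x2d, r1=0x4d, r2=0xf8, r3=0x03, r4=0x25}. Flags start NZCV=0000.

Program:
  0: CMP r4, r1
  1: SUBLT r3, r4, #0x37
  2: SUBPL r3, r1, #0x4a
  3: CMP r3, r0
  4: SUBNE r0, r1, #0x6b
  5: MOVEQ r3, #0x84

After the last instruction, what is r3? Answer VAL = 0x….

0: ✓ CMP  NZCV=1000
1: ✓ SUBLT  r3←0xee
2: · SUBPL
3: ✓ CMP  NZCV=1010
4: ✓ SUBNE  r0←0xe2
5: · MOVEQ

VAL = 0xee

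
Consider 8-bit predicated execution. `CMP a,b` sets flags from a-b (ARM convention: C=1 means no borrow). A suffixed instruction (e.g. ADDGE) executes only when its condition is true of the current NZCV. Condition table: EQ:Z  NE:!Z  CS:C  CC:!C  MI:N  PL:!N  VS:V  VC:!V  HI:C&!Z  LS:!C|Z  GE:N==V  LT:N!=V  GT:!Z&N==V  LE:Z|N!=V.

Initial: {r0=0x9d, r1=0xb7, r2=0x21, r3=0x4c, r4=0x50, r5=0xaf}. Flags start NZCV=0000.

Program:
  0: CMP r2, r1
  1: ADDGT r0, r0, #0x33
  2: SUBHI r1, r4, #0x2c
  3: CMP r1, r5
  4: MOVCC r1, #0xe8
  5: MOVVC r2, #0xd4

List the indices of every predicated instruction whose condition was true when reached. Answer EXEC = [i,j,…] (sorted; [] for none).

0: ✓ CMP  NZCV=0000
1: ✓ ADDGT  r0←0xd0
2: · SUBHI
3: ✓ CMP  NZCV=0010
4: · MOVCC
5: ✓ MOVVC  r2←0xd4

EXEC = [1,5]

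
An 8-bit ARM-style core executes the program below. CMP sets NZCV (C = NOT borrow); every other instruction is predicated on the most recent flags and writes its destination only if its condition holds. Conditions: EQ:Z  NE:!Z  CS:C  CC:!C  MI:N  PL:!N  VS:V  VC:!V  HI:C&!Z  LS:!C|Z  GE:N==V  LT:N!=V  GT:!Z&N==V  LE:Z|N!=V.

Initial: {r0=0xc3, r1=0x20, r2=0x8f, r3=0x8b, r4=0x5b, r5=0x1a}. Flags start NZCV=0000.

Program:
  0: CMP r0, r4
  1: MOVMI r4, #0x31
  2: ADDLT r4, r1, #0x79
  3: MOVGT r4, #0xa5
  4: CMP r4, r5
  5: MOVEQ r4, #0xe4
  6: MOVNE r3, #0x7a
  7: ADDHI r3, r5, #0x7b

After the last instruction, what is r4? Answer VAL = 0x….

VAL = 0x99

[0] flags=0011 → (cmp)
[1] flags=0011 MI?F → skip
[2] flags=0011 LT?T → r4=0x99
[3] flags=0011 GT?F → skip
[4] flags=0011 → (cmp)
[5] flags=0011 EQ?F → skip
[6] flags=0011 NE?T → r3=0x7a
[7] flags=0011 HI?T → r3=0x95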